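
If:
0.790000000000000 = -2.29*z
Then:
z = -0.34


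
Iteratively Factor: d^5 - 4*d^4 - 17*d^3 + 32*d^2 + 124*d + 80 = (d + 2)*(d^4 - 6*d^3 - 5*d^2 + 42*d + 40) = (d - 4)*(d + 2)*(d^3 - 2*d^2 - 13*d - 10) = (d - 4)*(d + 2)^2*(d^2 - 4*d - 5) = (d - 4)*(d + 1)*(d + 2)^2*(d - 5)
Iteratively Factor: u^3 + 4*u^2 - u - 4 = (u + 4)*(u^2 - 1) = (u + 1)*(u + 4)*(u - 1)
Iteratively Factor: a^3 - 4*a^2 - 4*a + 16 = (a + 2)*(a^2 - 6*a + 8) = (a - 4)*(a + 2)*(a - 2)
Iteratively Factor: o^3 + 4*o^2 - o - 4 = (o - 1)*(o^2 + 5*o + 4) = (o - 1)*(o + 1)*(o + 4)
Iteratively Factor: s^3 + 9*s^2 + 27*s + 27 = (s + 3)*(s^2 + 6*s + 9) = (s + 3)^2*(s + 3)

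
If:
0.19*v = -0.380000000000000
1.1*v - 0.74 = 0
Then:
No Solution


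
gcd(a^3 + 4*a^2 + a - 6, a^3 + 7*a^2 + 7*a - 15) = a^2 + 2*a - 3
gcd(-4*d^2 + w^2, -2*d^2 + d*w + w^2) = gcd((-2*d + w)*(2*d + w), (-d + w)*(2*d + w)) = 2*d + w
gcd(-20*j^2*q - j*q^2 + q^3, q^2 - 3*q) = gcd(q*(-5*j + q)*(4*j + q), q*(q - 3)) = q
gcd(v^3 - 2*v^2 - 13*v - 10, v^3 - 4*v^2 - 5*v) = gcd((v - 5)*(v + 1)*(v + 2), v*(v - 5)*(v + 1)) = v^2 - 4*v - 5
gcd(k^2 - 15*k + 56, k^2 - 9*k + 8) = k - 8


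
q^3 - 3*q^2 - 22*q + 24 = (q - 6)*(q - 1)*(q + 4)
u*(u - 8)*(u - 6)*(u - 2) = u^4 - 16*u^3 + 76*u^2 - 96*u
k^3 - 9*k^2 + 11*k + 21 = (k - 7)*(k - 3)*(k + 1)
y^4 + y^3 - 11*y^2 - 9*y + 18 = (y - 3)*(y - 1)*(y + 2)*(y + 3)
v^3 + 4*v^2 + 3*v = v*(v + 1)*(v + 3)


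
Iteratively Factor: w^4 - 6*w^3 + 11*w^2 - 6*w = (w - 1)*(w^3 - 5*w^2 + 6*w) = w*(w - 1)*(w^2 - 5*w + 6) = w*(w - 3)*(w - 1)*(w - 2)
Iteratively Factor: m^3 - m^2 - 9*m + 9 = (m - 3)*(m^2 + 2*m - 3) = (m - 3)*(m - 1)*(m + 3)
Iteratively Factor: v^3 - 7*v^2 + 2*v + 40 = (v - 4)*(v^2 - 3*v - 10) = (v - 4)*(v + 2)*(v - 5)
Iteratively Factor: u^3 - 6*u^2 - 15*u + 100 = (u - 5)*(u^2 - u - 20) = (u - 5)*(u + 4)*(u - 5)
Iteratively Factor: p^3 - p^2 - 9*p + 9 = (p + 3)*(p^2 - 4*p + 3) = (p - 1)*(p + 3)*(p - 3)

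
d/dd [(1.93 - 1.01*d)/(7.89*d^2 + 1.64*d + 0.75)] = (7.9689*d^2 - 30.4554*d - 3.9227)/(62.2521*d^4 + 25.8792*d^3 + 14.5246*d^2 + 2.46*d + 0.5625)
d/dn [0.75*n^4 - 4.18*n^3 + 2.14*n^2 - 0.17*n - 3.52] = 3.0*n^3 - 12.54*n^2 + 4.28*n - 0.17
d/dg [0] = 0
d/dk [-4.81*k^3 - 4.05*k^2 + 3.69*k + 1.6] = -14.43*k^2 - 8.1*k + 3.69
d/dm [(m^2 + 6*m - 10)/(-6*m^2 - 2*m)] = (17*m^2 - 60*m - 10)/(2*m^2*(9*m^2 + 6*m + 1))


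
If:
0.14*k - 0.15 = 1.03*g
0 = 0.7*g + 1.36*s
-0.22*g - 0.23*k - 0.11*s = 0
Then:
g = -0.13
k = 0.09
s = 0.07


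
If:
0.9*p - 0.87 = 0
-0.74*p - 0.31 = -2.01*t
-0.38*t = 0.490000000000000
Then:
No Solution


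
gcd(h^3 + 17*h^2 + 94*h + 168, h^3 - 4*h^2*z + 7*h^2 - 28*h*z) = h + 7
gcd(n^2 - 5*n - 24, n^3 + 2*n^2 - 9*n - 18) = n + 3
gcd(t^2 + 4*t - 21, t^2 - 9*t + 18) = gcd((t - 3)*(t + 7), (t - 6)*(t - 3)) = t - 3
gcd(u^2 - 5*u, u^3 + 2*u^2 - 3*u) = u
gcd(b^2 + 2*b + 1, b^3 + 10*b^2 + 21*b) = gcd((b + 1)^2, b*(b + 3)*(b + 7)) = 1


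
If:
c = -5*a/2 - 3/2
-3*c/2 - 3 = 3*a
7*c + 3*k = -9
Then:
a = 1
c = -4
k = 19/3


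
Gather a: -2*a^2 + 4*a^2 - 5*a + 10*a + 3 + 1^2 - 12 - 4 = 2*a^2 + 5*a - 12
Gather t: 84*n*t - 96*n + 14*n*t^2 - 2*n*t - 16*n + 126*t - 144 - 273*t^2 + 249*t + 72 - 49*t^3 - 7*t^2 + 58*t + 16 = -112*n - 49*t^3 + t^2*(14*n - 280) + t*(82*n + 433) - 56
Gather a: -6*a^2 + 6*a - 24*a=-6*a^2 - 18*a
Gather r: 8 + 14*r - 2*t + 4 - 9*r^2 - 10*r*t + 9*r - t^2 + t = -9*r^2 + r*(23 - 10*t) - t^2 - t + 12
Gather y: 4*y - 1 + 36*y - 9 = 40*y - 10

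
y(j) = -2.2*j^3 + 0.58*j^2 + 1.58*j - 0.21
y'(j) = -6.6*j^2 + 1.16*j + 1.58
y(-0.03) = -0.26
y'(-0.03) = 1.54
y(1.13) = -0.86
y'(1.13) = -5.54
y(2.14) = -15.73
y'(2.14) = -26.16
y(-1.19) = 2.44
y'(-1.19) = -9.15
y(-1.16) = 2.17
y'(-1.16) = -8.65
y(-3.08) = 64.71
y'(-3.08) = -64.60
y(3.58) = -88.06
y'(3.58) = -78.86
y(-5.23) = 322.11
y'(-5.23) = -185.02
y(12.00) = -3699.33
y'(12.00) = -934.90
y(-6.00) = 486.39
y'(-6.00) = -242.98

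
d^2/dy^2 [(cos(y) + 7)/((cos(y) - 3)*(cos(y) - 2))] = (-33*(1 - cos(y)^2)^2 - cos(y)^5 + 143*cos(y)^3 - 61*cos(y)^2 - 492*cos(y) + 359)/((cos(y) - 3)^3*(cos(y) - 2)^3)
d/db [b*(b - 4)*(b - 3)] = 3*b^2 - 14*b + 12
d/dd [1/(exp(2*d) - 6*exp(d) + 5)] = 2*(3 - exp(d))*exp(d)/(exp(2*d) - 6*exp(d) + 5)^2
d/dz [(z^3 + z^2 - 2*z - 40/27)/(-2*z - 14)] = (-z^3 - 11*z^2 - 7*z + 169/27)/(z^2 + 14*z + 49)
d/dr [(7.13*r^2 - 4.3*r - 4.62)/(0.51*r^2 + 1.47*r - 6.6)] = (12.6741*r^2 - 89.4036*r + 35.1714)/(0.2601*r^4 + 1.4994*r^3 - 4.5711*r^2 - 19.404*r + 43.56)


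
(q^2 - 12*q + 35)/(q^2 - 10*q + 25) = (q - 7)/(q - 5)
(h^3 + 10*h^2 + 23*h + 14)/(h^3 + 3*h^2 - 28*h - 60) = (h^2 + 8*h + 7)/(h^2 + h - 30)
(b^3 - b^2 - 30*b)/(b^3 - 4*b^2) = (b^2 - b - 30)/(b*(b - 4))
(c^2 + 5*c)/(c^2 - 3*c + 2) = c*(c + 5)/(c^2 - 3*c + 2)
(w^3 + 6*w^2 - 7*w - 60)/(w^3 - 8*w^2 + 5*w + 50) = (w^3 + 6*w^2 - 7*w - 60)/(w^3 - 8*w^2 + 5*w + 50)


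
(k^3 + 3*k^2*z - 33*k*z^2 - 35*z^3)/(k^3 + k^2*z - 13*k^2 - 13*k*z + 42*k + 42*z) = (k^2 + 2*k*z - 35*z^2)/(k^2 - 13*k + 42)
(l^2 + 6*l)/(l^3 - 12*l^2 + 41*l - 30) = l*(l + 6)/(l^3 - 12*l^2 + 41*l - 30)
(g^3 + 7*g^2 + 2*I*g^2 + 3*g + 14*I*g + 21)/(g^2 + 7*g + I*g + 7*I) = (g^2 + 2*I*g + 3)/(g + I)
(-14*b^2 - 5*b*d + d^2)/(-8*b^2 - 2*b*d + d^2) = (7*b - d)/(4*b - d)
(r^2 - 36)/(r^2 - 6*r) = (r + 6)/r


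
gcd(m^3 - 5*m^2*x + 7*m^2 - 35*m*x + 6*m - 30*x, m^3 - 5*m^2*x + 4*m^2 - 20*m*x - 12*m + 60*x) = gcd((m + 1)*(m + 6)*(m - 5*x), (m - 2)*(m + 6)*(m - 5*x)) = -m^2 + 5*m*x - 6*m + 30*x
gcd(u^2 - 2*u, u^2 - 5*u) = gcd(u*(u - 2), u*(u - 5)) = u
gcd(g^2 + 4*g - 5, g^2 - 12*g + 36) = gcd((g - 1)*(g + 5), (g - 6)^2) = 1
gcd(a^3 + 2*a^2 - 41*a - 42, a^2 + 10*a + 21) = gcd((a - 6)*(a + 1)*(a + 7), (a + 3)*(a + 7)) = a + 7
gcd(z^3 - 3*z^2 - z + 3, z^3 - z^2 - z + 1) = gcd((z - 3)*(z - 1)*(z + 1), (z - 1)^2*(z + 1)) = z^2 - 1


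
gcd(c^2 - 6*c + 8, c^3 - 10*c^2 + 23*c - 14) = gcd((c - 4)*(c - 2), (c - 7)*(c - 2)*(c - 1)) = c - 2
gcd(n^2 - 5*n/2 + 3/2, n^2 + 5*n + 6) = 1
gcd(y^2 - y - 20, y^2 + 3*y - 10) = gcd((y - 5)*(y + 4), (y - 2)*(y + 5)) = 1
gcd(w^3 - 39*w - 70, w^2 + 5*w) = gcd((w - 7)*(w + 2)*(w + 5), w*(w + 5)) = w + 5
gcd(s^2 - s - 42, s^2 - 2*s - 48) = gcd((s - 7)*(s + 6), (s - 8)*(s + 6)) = s + 6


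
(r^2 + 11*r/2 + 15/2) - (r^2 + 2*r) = 7*r/2 + 15/2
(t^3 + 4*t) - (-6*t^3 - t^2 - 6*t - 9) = 7*t^3 + t^2 + 10*t + 9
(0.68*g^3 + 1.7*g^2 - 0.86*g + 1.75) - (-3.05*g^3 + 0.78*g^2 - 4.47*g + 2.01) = 3.73*g^3 + 0.92*g^2 + 3.61*g - 0.26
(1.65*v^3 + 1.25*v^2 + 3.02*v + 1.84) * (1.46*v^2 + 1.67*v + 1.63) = 2.409*v^5 + 4.5805*v^4 + 9.1862*v^3 + 9.7673*v^2 + 7.9954*v + 2.9992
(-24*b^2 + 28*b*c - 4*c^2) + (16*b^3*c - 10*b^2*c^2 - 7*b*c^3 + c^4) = 16*b^3*c - 10*b^2*c^2 - 24*b^2 - 7*b*c^3 + 28*b*c + c^4 - 4*c^2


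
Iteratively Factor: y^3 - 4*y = (y - 2)*(y^2 + 2*y) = (y - 2)*(y + 2)*(y)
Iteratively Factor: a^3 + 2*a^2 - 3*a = (a + 3)*(a^2 - a) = a*(a + 3)*(a - 1)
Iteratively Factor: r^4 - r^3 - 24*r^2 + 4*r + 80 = (r - 5)*(r^3 + 4*r^2 - 4*r - 16) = (r - 5)*(r + 2)*(r^2 + 2*r - 8) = (r - 5)*(r - 2)*(r + 2)*(r + 4)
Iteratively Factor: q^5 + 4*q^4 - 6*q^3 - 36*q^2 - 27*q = (q + 1)*(q^4 + 3*q^3 - 9*q^2 - 27*q) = (q + 1)*(q + 3)*(q^3 - 9*q) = (q + 1)*(q + 3)^2*(q^2 - 3*q) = (q - 3)*(q + 1)*(q + 3)^2*(q)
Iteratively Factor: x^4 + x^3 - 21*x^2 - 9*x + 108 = (x + 4)*(x^3 - 3*x^2 - 9*x + 27) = (x - 3)*(x + 4)*(x^2 - 9) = (x - 3)*(x + 3)*(x + 4)*(x - 3)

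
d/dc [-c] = -1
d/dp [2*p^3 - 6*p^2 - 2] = 6*p*(p - 2)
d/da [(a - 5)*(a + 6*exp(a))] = a + (a - 5)*(6*exp(a) + 1) + 6*exp(a)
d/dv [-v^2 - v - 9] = -2*v - 1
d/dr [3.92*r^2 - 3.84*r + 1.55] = 7.84*r - 3.84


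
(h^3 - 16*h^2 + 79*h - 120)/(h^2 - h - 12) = (-h^3 + 16*h^2 - 79*h + 120)/(-h^2 + h + 12)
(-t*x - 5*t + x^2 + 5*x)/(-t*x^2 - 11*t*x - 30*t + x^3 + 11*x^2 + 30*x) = 1/(x + 6)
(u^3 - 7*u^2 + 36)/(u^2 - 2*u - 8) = (u^2 - 9*u + 18)/(u - 4)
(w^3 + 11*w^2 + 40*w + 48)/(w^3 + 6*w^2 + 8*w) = (w^2 + 7*w + 12)/(w*(w + 2))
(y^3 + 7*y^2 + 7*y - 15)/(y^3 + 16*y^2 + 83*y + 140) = (y^2 + 2*y - 3)/(y^2 + 11*y + 28)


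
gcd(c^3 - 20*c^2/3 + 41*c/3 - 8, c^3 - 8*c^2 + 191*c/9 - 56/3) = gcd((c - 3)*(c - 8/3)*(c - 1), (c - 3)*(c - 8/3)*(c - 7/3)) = c^2 - 17*c/3 + 8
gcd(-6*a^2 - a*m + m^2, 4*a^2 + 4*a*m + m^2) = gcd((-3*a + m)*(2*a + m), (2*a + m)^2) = 2*a + m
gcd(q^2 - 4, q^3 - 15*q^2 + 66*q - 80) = q - 2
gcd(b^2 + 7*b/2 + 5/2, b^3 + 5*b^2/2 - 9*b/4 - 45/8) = b + 5/2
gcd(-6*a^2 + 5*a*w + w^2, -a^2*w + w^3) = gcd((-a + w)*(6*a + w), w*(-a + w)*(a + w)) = -a + w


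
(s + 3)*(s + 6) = s^2 + 9*s + 18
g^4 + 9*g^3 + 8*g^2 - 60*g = g*(g - 2)*(g + 5)*(g + 6)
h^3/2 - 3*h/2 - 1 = (h/2 + 1/2)*(h - 2)*(h + 1)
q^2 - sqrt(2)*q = q*(q - sqrt(2))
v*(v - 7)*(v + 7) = v^3 - 49*v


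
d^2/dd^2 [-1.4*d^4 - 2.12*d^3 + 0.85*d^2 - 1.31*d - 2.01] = -16.8*d^2 - 12.72*d + 1.7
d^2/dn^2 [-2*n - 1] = 0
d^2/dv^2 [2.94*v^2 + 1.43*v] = 5.88000000000000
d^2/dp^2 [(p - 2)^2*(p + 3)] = 6*p - 2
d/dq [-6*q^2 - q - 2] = -12*q - 1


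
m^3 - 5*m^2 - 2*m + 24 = (m - 4)*(m - 3)*(m + 2)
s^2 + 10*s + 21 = (s + 3)*(s + 7)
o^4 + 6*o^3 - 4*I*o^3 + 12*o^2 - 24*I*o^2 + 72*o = o*(o + 6)*(o - 6*I)*(o + 2*I)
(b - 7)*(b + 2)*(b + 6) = b^3 + b^2 - 44*b - 84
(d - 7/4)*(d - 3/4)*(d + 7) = d^3 + 9*d^2/2 - 259*d/16 + 147/16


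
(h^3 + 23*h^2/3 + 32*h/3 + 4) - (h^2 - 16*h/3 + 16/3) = h^3 + 20*h^2/3 + 16*h - 4/3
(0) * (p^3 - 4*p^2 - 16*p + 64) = 0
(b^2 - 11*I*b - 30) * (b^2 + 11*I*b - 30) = b^4 + 61*b^2 + 900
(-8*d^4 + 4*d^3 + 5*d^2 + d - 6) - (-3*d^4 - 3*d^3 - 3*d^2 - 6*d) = -5*d^4 + 7*d^3 + 8*d^2 + 7*d - 6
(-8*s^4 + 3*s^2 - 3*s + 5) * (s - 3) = -8*s^5 + 24*s^4 + 3*s^3 - 12*s^2 + 14*s - 15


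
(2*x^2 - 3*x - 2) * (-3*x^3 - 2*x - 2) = -6*x^5 + 9*x^4 + 2*x^3 + 2*x^2 + 10*x + 4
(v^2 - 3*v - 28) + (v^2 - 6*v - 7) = 2*v^2 - 9*v - 35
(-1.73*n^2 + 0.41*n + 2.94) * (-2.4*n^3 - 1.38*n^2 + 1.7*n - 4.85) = 4.152*n^5 + 1.4034*n^4 - 10.5628*n^3 + 5.0303*n^2 + 3.0095*n - 14.259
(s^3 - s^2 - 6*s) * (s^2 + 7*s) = s^5 + 6*s^4 - 13*s^3 - 42*s^2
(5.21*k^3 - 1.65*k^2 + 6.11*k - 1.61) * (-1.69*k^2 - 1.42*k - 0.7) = -8.8049*k^5 - 4.6097*k^4 - 11.6299*k^3 - 4.8003*k^2 - 1.9908*k + 1.127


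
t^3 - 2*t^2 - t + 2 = (t - 2)*(t - 1)*(t + 1)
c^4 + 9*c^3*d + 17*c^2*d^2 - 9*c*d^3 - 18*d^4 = (c - d)*(c + d)*(c + 3*d)*(c + 6*d)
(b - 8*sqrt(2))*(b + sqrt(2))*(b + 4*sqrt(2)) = b^3 - 3*sqrt(2)*b^2 - 72*b - 64*sqrt(2)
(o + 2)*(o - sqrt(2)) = o^2 - sqrt(2)*o + 2*o - 2*sqrt(2)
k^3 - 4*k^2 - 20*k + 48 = (k - 6)*(k - 2)*(k + 4)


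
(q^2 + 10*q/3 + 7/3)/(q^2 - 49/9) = 3*(q + 1)/(3*q - 7)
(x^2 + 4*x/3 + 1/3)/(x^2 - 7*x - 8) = (x + 1/3)/(x - 8)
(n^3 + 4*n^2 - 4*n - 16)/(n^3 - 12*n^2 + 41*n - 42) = (n^2 + 6*n + 8)/(n^2 - 10*n + 21)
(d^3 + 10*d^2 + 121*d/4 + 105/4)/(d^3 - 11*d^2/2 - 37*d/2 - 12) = (2*d^2 + 17*d + 35)/(2*(d^2 - 7*d - 8))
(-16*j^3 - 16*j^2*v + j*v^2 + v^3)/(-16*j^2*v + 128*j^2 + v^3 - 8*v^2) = (j + v)/(v - 8)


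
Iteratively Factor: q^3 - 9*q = (q - 3)*(q^2 + 3*q) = q*(q - 3)*(q + 3)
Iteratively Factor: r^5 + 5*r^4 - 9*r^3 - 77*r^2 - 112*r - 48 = (r + 1)*(r^4 + 4*r^3 - 13*r^2 - 64*r - 48) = (r + 1)^2*(r^3 + 3*r^2 - 16*r - 48) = (r + 1)^2*(r + 4)*(r^2 - r - 12) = (r + 1)^2*(r + 3)*(r + 4)*(r - 4)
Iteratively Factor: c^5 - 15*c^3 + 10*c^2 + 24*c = (c)*(c^4 - 15*c^2 + 10*c + 24) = c*(c - 3)*(c^3 + 3*c^2 - 6*c - 8) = c*(c - 3)*(c + 4)*(c^2 - c - 2) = c*(c - 3)*(c + 1)*(c + 4)*(c - 2)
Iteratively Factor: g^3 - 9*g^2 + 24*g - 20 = (g - 2)*(g^2 - 7*g + 10) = (g - 2)^2*(g - 5)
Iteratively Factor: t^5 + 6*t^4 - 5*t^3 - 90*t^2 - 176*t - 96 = (t + 2)*(t^4 + 4*t^3 - 13*t^2 - 64*t - 48) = (t + 2)*(t + 3)*(t^3 + t^2 - 16*t - 16) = (t - 4)*(t + 2)*(t + 3)*(t^2 + 5*t + 4) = (t - 4)*(t + 1)*(t + 2)*(t + 3)*(t + 4)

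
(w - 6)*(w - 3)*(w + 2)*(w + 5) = w^4 - 2*w^3 - 35*w^2 + 36*w + 180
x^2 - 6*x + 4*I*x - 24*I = (x - 6)*(x + 4*I)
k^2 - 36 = (k - 6)*(k + 6)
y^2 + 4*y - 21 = (y - 3)*(y + 7)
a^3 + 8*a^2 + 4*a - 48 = (a - 2)*(a + 4)*(a + 6)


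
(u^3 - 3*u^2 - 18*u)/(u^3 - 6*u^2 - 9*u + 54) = u/(u - 3)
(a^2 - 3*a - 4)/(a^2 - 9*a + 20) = (a + 1)/(a - 5)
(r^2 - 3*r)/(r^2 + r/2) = 2*(r - 3)/(2*r + 1)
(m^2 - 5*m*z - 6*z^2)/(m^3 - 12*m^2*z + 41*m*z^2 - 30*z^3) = (m + z)/(m^2 - 6*m*z + 5*z^2)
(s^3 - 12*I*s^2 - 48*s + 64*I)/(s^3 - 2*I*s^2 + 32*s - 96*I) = (s - 4*I)/(s + 6*I)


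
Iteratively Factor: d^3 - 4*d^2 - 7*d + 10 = (d - 5)*(d^2 + d - 2) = (d - 5)*(d - 1)*(d + 2)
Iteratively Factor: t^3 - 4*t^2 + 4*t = (t - 2)*(t^2 - 2*t) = (t - 2)^2*(t)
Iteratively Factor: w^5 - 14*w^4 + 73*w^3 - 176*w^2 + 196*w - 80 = (w - 2)*(w^4 - 12*w^3 + 49*w^2 - 78*w + 40) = (w - 5)*(w - 2)*(w^3 - 7*w^2 + 14*w - 8) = (w - 5)*(w - 4)*(w - 2)*(w^2 - 3*w + 2) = (w - 5)*(w - 4)*(w - 2)^2*(w - 1)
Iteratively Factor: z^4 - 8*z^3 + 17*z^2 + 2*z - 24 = (z - 3)*(z^3 - 5*z^2 + 2*z + 8) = (z - 3)*(z - 2)*(z^2 - 3*z - 4) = (z - 4)*(z - 3)*(z - 2)*(z + 1)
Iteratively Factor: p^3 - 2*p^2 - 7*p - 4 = (p + 1)*(p^2 - 3*p - 4) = (p + 1)^2*(p - 4)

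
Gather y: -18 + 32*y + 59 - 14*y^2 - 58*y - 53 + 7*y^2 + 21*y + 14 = -7*y^2 - 5*y + 2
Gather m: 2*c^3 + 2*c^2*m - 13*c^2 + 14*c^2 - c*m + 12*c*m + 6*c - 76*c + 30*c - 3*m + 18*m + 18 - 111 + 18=2*c^3 + c^2 - 40*c + m*(2*c^2 + 11*c + 15) - 75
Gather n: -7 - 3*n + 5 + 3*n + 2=0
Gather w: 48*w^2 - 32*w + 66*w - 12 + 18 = 48*w^2 + 34*w + 6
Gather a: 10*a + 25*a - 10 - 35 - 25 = 35*a - 70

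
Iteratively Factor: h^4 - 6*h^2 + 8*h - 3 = (h - 1)*(h^3 + h^2 - 5*h + 3) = (h - 1)^2*(h^2 + 2*h - 3) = (h - 1)^2*(h + 3)*(h - 1)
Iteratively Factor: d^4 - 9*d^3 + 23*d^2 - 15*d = (d - 1)*(d^3 - 8*d^2 + 15*d) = d*(d - 1)*(d^2 - 8*d + 15) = d*(d - 3)*(d - 1)*(d - 5)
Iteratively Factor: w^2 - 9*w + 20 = (w - 5)*(w - 4)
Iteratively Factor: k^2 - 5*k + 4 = (k - 4)*(k - 1)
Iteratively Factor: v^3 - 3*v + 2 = (v - 1)*(v^2 + v - 2) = (v - 1)*(v + 2)*(v - 1)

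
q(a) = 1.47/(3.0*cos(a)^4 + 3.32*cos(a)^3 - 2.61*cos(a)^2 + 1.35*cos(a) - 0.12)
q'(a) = 1.47*(12.0*sin(a)*cos(a)^3 + 9.96*sin(a)*cos(a)^2 - 5.22*sin(a)*cos(a) + 1.35*sin(a))/(3.0*cos(a)^4 + 3.32*cos(a)^3 - 2.61*cos(a)^2 + 1.35*cos(a) - 0.12)^2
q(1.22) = 6.93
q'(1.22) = 37.36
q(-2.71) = -0.37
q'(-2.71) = -0.21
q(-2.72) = -0.37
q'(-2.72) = -0.20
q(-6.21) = 0.30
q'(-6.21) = 0.08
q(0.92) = 1.67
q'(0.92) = 6.78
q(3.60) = -0.38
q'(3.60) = -0.23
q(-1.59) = -10.01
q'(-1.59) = -99.00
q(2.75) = -0.36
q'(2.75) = 0.18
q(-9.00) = -0.37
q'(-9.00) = -0.20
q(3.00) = -0.34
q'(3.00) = 0.05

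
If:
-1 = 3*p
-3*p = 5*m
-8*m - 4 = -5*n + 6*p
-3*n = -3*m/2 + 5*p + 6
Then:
No Solution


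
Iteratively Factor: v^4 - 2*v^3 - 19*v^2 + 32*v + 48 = (v + 1)*(v^3 - 3*v^2 - 16*v + 48) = (v - 4)*(v + 1)*(v^2 + v - 12) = (v - 4)*(v - 3)*(v + 1)*(v + 4)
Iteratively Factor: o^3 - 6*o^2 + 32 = (o - 4)*(o^2 - 2*o - 8) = (o - 4)^2*(o + 2)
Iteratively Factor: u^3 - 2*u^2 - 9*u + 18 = (u - 3)*(u^2 + u - 6) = (u - 3)*(u + 3)*(u - 2)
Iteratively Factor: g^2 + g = (g + 1)*(g)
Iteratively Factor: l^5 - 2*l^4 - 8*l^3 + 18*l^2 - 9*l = (l)*(l^4 - 2*l^3 - 8*l^2 + 18*l - 9) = l*(l + 3)*(l^3 - 5*l^2 + 7*l - 3) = l*(l - 1)*(l + 3)*(l^2 - 4*l + 3) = l*(l - 3)*(l - 1)*(l + 3)*(l - 1)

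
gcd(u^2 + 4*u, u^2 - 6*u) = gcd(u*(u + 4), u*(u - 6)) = u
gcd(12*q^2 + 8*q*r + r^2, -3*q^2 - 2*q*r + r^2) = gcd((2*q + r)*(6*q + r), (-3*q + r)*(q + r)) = 1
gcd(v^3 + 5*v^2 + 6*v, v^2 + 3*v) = v^2 + 3*v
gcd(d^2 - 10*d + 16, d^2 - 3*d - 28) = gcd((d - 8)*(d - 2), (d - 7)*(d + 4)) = 1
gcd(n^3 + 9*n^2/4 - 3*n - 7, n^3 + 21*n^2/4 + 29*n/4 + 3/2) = n + 2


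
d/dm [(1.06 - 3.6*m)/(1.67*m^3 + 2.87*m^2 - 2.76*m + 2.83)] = (12.024*m^3 + 5.0214*m^2 - 6.0844*m - 7.2624)/(2.7889*m^6 + 9.5858*m^5 - 0.981499999999999*m^4 - 6.3902*m^3 + 23.8618*m^2 - 15.6216*m + 8.0089)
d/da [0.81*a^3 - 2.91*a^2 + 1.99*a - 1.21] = 2.43*a^2 - 5.82*a + 1.99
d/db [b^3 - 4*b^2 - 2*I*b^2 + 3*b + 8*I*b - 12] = 3*b^2 - 8*b - 4*I*b + 3 + 8*I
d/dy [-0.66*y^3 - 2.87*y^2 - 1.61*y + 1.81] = -1.98*y^2 - 5.74*y - 1.61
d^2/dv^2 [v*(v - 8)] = 2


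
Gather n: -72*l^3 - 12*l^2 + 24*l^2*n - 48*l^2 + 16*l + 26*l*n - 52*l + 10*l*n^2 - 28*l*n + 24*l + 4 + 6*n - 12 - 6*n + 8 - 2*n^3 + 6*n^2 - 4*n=-72*l^3 - 60*l^2 - 12*l - 2*n^3 + n^2*(10*l + 6) + n*(24*l^2 - 2*l - 4)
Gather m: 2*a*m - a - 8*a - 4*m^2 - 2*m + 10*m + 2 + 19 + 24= -9*a - 4*m^2 + m*(2*a + 8) + 45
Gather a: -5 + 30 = 25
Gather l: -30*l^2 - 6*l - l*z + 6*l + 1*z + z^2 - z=-30*l^2 - l*z + z^2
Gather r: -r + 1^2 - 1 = -r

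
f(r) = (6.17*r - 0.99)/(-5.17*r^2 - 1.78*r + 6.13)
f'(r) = (6.17*r - 0.99)*(10.34*r + 1.78)/(-5.17*r^2 - 1.78*r + 6.13)^2 + 6.17/(-5.17*r^2 - 1.78*r + 6.13) = (31.8989*r^2 - 10.2366*r + 36.0599)/(26.7289*r^4 + 18.4052*r^3 - 60.2158*r^2 - 21.8228*r + 37.5769)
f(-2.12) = 1.06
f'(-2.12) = 1.13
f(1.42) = -1.14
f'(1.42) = 1.84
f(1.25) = -1.61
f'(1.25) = 4.20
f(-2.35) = 0.85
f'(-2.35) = 0.71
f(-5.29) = 0.26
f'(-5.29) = 0.06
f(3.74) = -0.30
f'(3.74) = 0.08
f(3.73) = -0.30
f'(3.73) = 0.08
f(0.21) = 0.06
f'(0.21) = 1.16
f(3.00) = -0.38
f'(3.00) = 0.14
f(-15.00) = 0.08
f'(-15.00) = 0.01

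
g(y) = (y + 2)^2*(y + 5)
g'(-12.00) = 240.00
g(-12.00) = -700.00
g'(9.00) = 429.00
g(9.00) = 1694.00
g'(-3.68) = -1.61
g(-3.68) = 3.73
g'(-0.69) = 13.01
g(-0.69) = 7.40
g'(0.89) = 42.40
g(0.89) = 49.19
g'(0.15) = 26.77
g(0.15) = 23.81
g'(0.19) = 27.53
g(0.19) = 24.89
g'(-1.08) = 8.06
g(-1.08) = 3.32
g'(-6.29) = 29.47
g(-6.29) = -23.74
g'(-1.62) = 2.71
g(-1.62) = 0.49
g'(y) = (y + 2)^2 + (y + 5)*(2*y + 4)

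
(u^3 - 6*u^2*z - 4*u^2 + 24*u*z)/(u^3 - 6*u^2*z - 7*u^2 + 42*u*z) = (u - 4)/(u - 7)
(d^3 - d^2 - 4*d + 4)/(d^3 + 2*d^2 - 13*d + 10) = (d + 2)/(d + 5)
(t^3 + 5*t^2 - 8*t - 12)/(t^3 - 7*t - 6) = (t^2 + 4*t - 12)/(t^2 - t - 6)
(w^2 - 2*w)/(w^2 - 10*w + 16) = w/(w - 8)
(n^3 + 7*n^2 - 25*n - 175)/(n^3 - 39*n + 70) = (n + 5)/(n - 2)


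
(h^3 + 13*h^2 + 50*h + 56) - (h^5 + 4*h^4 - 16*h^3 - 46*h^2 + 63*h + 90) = -h^5 - 4*h^4 + 17*h^3 + 59*h^2 - 13*h - 34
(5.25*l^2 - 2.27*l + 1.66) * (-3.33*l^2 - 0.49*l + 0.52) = -17.4825*l^4 + 4.9866*l^3 - 1.6855*l^2 - 1.9938*l + 0.8632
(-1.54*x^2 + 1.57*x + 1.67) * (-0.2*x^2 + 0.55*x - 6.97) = 0.308*x^4 - 1.161*x^3 + 11.2633*x^2 - 10.0244*x - 11.6399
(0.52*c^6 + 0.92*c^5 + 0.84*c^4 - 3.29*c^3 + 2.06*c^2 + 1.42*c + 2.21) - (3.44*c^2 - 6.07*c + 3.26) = 0.52*c^6 + 0.92*c^5 + 0.84*c^4 - 3.29*c^3 - 1.38*c^2 + 7.49*c - 1.05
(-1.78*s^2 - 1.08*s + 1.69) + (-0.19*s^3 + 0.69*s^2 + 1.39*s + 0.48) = -0.19*s^3 - 1.09*s^2 + 0.31*s + 2.17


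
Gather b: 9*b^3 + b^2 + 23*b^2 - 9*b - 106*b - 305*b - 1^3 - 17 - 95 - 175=9*b^3 + 24*b^2 - 420*b - 288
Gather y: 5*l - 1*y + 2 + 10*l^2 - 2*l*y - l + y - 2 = 10*l^2 - 2*l*y + 4*l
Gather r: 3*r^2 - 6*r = 3*r^2 - 6*r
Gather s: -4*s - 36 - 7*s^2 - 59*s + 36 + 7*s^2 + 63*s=0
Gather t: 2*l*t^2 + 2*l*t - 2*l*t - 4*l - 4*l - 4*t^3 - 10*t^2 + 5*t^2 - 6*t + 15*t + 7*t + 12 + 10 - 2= -8*l - 4*t^3 + t^2*(2*l - 5) + 16*t + 20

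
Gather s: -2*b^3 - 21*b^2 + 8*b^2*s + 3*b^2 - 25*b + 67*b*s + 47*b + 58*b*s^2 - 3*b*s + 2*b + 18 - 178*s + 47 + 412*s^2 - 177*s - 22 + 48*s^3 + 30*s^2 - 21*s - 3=-2*b^3 - 18*b^2 + 24*b + 48*s^3 + s^2*(58*b + 442) + s*(8*b^2 + 64*b - 376) + 40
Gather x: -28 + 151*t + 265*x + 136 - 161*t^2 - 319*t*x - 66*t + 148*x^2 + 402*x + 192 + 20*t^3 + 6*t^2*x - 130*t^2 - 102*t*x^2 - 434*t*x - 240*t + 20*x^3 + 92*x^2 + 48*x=20*t^3 - 291*t^2 - 155*t + 20*x^3 + x^2*(240 - 102*t) + x*(6*t^2 - 753*t + 715) + 300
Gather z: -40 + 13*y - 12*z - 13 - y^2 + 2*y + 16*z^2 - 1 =-y^2 + 15*y + 16*z^2 - 12*z - 54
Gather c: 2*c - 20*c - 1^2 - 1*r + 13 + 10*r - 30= -18*c + 9*r - 18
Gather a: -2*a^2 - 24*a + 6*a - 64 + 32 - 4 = -2*a^2 - 18*a - 36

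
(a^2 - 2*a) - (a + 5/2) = a^2 - 3*a - 5/2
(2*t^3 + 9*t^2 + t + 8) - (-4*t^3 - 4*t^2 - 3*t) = 6*t^3 + 13*t^2 + 4*t + 8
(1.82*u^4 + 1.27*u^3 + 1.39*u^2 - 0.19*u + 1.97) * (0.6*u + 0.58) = 1.092*u^5 + 1.8176*u^4 + 1.5706*u^3 + 0.6922*u^2 + 1.0718*u + 1.1426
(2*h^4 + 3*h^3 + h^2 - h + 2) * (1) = 2*h^4 + 3*h^3 + h^2 - h + 2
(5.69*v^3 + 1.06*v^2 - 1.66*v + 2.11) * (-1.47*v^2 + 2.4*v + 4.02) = -8.3643*v^5 + 12.0978*v^4 + 27.858*v^3 - 2.8245*v^2 - 1.6092*v + 8.4822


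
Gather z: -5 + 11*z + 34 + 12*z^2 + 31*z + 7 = 12*z^2 + 42*z + 36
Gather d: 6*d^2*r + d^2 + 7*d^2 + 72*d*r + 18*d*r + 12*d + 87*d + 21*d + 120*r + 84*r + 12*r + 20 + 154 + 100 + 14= d^2*(6*r + 8) + d*(90*r + 120) + 216*r + 288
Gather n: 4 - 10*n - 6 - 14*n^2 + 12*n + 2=-14*n^2 + 2*n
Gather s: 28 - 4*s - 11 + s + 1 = 18 - 3*s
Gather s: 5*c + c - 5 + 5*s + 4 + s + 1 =6*c + 6*s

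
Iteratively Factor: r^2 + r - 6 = (r - 2)*(r + 3)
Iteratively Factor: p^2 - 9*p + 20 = (p - 4)*(p - 5)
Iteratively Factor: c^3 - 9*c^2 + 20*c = (c)*(c^2 - 9*c + 20) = c*(c - 5)*(c - 4)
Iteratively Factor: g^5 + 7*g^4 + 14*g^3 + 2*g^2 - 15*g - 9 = (g + 1)*(g^4 + 6*g^3 + 8*g^2 - 6*g - 9) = (g - 1)*(g + 1)*(g^3 + 7*g^2 + 15*g + 9) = (g - 1)*(g + 1)^2*(g^2 + 6*g + 9) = (g - 1)*(g + 1)^2*(g + 3)*(g + 3)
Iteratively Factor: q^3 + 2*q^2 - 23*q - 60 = (q + 3)*(q^2 - q - 20) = (q - 5)*(q + 3)*(q + 4)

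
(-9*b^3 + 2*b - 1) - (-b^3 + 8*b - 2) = -8*b^3 - 6*b + 1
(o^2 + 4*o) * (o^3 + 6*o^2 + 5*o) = o^5 + 10*o^4 + 29*o^3 + 20*o^2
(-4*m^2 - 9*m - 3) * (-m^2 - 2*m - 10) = 4*m^4 + 17*m^3 + 61*m^2 + 96*m + 30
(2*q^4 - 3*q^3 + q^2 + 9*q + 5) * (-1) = -2*q^4 + 3*q^3 - q^2 - 9*q - 5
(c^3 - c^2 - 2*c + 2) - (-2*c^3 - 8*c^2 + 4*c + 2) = 3*c^3 + 7*c^2 - 6*c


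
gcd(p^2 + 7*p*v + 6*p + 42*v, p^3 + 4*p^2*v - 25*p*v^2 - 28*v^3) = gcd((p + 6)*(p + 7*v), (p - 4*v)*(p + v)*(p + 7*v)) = p + 7*v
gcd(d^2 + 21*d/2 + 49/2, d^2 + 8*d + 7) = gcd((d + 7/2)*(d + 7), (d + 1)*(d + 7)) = d + 7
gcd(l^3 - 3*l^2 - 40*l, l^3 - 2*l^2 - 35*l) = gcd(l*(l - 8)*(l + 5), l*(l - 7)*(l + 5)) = l^2 + 5*l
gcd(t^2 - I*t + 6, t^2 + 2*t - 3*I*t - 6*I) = t - 3*I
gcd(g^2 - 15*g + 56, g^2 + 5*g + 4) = 1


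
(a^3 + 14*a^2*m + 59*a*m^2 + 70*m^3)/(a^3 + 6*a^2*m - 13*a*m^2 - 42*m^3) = (a + 5*m)/(a - 3*m)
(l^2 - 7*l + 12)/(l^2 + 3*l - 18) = (l - 4)/(l + 6)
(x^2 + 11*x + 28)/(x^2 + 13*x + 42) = (x + 4)/(x + 6)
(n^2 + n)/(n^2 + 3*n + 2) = n/(n + 2)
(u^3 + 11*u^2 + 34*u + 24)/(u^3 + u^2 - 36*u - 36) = (u + 4)/(u - 6)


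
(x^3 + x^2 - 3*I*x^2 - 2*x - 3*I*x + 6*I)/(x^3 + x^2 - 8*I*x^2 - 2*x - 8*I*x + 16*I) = (x - 3*I)/(x - 8*I)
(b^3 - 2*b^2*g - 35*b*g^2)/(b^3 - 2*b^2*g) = (b^2 - 2*b*g - 35*g^2)/(b*(b - 2*g))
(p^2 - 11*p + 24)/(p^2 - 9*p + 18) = (p - 8)/(p - 6)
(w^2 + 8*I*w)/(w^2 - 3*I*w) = (w + 8*I)/(w - 3*I)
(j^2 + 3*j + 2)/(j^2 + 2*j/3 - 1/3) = 3*(j + 2)/(3*j - 1)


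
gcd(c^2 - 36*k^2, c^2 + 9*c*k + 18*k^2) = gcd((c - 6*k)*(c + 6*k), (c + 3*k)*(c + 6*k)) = c + 6*k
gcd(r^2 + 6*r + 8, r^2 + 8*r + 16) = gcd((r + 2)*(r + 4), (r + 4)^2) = r + 4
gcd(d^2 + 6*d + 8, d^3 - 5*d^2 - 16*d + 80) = d + 4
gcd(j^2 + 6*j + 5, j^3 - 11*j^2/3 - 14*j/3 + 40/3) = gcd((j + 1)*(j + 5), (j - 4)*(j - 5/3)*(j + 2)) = 1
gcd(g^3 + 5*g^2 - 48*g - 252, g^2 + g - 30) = g + 6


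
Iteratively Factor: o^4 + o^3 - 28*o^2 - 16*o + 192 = (o - 4)*(o^3 + 5*o^2 - 8*o - 48) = (o - 4)*(o - 3)*(o^2 + 8*o + 16) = (o - 4)*(o - 3)*(o + 4)*(o + 4)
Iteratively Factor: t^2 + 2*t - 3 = (t + 3)*(t - 1)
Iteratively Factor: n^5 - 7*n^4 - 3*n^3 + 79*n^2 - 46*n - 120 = (n + 3)*(n^4 - 10*n^3 + 27*n^2 - 2*n - 40) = (n - 5)*(n + 3)*(n^3 - 5*n^2 + 2*n + 8) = (n - 5)*(n + 1)*(n + 3)*(n^2 - 6*n + 8) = (n - 5)*(n - 2)*(n + 1)*(n + 3)*(n - 4)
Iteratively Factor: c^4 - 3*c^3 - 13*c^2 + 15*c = (c)*(c^3 - 3*c^2 - 13*c + 15) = c*(c - 1)*(c^2 - 2*c - 15) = c*(c - 1)*(c + 3)*(c - 5)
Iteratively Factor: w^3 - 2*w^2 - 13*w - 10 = (w + 1)*(w^2 - 3*w - 10) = (w - 5)*(w + 1)*(w + 2)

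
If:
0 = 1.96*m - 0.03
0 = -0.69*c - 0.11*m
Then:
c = -0.00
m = 0.02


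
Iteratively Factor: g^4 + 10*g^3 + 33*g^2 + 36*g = (g + 4)*(g^3 + 6*g^2 + 9*g) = (g + 3)*(g + 4)*(g^2 + 3*g) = g*(g + 3)*(g + 4)*(g + 3)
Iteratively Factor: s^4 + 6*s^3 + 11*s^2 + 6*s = (s + 2)*(s^3 + 4*s^2 + 3*s) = (s + 1)*(s + 2)*(s^2 + 3*s) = (s + 1)*(s + 2)*(s + 3)*(s)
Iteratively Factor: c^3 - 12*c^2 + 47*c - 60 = (c - 3)*(c^2 - 9*c + 20) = (c - 5)*(c - 3)*(c - 4)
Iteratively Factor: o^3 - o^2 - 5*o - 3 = (o + 1)*(o^2 - 2*o - 3) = (o - 3)*(o + 1)*(o + 1)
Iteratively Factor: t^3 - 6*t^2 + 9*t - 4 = (t - 4)*(t^2 - 2*t + 1) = (t - 4)*(t - 1)*(t - 1)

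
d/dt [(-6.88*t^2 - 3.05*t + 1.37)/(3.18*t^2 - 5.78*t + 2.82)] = (49.4654*t^2 - 47.5164*t - 0.682399999999999)/(10.1124*t^4 - 36.7608*t^3 + 51.3436*t^2 - 32.5992*t + 7.9524)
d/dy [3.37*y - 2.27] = 3.37000000000000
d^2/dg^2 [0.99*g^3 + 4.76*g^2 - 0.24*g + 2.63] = 5.94*g + 9.52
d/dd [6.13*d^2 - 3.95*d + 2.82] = 12.26*d - 3.95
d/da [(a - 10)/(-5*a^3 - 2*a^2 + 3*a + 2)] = 2*(5*a^3 - 74*a^2 - 20*a + 16)/(25*a^6 + 20*a^5 - 26*a^4 - 32*a^3 + a^2 + 12*a + 4)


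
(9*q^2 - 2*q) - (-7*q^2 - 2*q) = 16*q^2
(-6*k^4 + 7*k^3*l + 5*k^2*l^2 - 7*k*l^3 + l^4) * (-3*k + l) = 18*k^5 - 27*k^4*l - 8*k^3*l^2 + 26*k^2*l^3 - 10*k*l^4 + l^5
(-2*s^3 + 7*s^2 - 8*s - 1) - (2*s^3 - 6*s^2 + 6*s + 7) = -4*s^3 + 13*s^2 - 14*s - 8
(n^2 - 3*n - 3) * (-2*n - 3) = -2*n^3 + 3*n^2 + 15*n + 9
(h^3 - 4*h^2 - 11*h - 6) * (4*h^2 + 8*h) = 4*h^5 - 8*h^4 - 76*h^3 - 112*h^2 - 48*h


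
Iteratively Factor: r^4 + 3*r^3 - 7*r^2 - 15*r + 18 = (r + 3)*(r^3 - 7*r + 6) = (r - 2)*(r + 3)*(r^2 + 2*r - 3) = (r - 2)*(r + 3)^2*(r - 1)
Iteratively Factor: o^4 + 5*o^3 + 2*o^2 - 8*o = (o + 4)*(o^3 + o^2 - 2*o) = (o + 2)*(o + 4)*(o^2 - o) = o*(o + 2)*(o + 4)*(o - 1)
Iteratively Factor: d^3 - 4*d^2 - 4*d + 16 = (d - 4)*(d^2 - 4) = (d - 4)*(d + 2)*(d - 2)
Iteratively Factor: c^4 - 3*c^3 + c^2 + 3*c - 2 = (c - 1)*(c^3 - 2*c^2 - c + 2) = (c - 2)*(c - 1)*(c^2 - 1) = (c - 2)*(c - 1)^2*(c + 1)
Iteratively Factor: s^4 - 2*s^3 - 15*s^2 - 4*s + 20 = (s - 1)*(s^3 - s^2 - 16*s - 20) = (s - 5)*(s - 1)*(s^2 + 4*s + 4) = (s - 5)*(s - 1)*(s + 2)*(s + 2)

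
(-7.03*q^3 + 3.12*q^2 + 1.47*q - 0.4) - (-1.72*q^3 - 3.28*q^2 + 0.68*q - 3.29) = -5.31*q^3 + 6.4*q^2 + 0.79*q + 2.89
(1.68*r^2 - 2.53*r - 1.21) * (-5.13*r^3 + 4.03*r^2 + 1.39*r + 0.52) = -8.6184*r^5 + 19.7493*r^4 - 1.6534*r^3 - 7.5194*r^2 - 2.9975*r - 0.6292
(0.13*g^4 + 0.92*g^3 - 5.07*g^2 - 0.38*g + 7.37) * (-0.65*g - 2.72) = -0.0845*g^5 - 0.9516*g^4 + 0.7931*g^3 + 14.0374*g^2 - 3.7569*g - 20.0464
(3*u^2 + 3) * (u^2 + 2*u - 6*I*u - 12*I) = 3*u^4 + 6*u^3 - 18*I*u^3 + 3*u^2 - 36*I*u^2 + 6*u - 18*I*u - 36*I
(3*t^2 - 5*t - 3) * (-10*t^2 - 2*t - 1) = -30*t^4 + 44*t^3 + 37*t^2 + 11*t + 3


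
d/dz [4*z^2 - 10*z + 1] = 8*z - 10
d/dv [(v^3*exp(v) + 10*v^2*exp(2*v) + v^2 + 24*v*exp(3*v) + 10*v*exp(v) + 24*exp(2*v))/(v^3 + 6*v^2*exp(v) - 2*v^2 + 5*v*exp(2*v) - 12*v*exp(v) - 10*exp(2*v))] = ((v^3 + 6*v^2*exp(v) - 2*v^2 + 5*v*exp(2*v) - 12*v*exp(v) - 10*exp(2*v))*(v^3*exp(v) + 20*v^2*exp(2*v) + 3*v^2*exp(v) + 72*v*exp(3*v) + 20*v*exp(2*v) + 10*v*exp(v) + 2*v + 24*exp(3*v) + 48*exp(2*v) + 10*exp(v)) - (6*v^2*exp(v) + 3*v^2 + 10*v*exp(2*v) - 4*v - 15*exp(2*v) - 12*exp(v))*(v^3*exp(v) + 10*v^2*exp(2*v) + v^2 + 24*v*exp(3*v) + 10*v*exp(v) + 24*exp(2*v)))/(v^3 + 6*v^2*exp(v) - 2*v^2 + 5*v*exp(2*v) - 12*v*exp(v) - 10*exp(2*v))^2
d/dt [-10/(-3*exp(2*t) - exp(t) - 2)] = (-60*exp(t) - 10)*exp(t)/(3*exp(2*t) + exp(t) + 2)^2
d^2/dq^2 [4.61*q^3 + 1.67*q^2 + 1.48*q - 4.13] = 27.66*q + 3.34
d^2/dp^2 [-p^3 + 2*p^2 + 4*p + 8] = 4 - 6*p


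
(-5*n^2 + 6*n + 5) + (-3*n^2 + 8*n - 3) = -8*n^2 + 14*n + 2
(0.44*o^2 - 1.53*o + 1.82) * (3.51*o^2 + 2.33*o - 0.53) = 1.5444*o^4 - 4.3451*o^3 + 2.5901*o^2 + 5.0515*o - 0.9646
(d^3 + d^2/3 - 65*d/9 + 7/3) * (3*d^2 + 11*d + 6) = 3*d^5 + 12*d^4 - 12*d^3 - 634*d^2/9 - 53*d/3 + 14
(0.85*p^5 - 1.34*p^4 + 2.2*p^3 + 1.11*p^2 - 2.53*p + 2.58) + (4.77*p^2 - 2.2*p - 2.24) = 0.85*p^5 - 1.34*p^4 + 2.2*p^3 + 5.88*p^2 - 4.73*p + 0.34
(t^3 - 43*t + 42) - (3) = t^3 - 43*t + 39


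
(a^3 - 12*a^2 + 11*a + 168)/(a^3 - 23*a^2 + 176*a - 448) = (a + 3)/(a - 8)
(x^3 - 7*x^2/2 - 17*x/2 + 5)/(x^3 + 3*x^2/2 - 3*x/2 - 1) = (2*x^2 - 11*x + 5)/(2*x^2 - x - 1)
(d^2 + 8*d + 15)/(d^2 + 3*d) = (d + 5)/d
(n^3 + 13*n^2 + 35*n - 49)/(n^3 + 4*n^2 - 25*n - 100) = (n^3 + 13*n^2 + 35*n - 49)/(n^3 + 4*n^2 - 25*n - 100)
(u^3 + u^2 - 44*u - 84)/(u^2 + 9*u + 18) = (u^2 - 5*u - 14)/(u + 3)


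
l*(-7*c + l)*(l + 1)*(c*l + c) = -7*c^2*l^3 - 14*c^2*l^2 - 7*c^2*l + c*l^4 + 2*c*l^3 + c*l^2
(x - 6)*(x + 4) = x^2 - 2*x - 24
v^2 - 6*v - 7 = (v - 7)*(v + 1)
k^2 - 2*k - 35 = (k - 7)*(k + 5)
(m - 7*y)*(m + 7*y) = m^2 - 49*y^2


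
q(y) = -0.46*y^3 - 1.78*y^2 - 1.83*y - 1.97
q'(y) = -1.38*y^2 - 3.56*y - 1.83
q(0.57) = -3.68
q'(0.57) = -4.31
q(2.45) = -23.90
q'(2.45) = -18.84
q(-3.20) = 0.73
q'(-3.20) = -4.57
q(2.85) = -32.29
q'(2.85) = -23.19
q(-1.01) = -1.46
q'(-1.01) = 0.36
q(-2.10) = -1.72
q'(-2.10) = -0.44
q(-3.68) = 3.58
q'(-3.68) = -7.42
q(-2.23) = -1.64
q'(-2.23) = -0.75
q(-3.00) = -0.08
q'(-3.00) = -3.57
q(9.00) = -497.96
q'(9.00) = -145.65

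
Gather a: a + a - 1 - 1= 2*a - 2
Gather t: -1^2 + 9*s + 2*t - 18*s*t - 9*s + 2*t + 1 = t*(4 - 18*s)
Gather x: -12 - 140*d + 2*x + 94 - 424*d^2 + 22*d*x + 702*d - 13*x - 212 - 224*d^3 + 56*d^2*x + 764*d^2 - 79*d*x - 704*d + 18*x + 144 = -224*d^3 + 340*d^2 - 142*d + x*(56*d^2 - 57*d + 7) + 14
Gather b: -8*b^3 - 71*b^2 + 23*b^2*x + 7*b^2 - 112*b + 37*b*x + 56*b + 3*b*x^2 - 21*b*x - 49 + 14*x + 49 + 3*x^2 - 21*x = -8*b^3 + b^2*(23*x - 64) + b*(3*x^2 + 16*x - 56) + 3*x^2 - 7*x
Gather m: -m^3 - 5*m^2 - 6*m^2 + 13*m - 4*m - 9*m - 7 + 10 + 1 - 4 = -m^3 - 11*m^2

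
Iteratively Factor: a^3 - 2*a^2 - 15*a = (a)*(a^2 - 2*a - 15) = a*(a + 3)*(a - 5)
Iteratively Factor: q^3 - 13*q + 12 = (q - 1)*(q^2 + q - 12) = (q - 3)*(q - 1)*(q + 4)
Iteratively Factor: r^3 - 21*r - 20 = (r + 4)*(r^2 - 4*r - 5) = (r + 1)*(r + 4)*(r - 5)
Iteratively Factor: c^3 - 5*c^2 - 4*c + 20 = (c - 2)*(c^2 - 3*c - 10) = (c - 2)*(c + 2)*(c - 5)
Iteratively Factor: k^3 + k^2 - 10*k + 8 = (k - 2)*(k^2 + 3*k - 4) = (k - 2)*(k - 1)*(k + 4)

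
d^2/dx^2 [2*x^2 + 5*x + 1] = 4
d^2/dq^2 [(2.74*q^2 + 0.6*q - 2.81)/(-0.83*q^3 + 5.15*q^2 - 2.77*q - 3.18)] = (-3.775172*q^6 - 2.48003999999997*q^5 + 76.415112*q^4 - 198.177156*q^3 + 235.697976*q^2 - 343.973814*q + 90.314806)/(0.571787*q^9 - 10.643505*q^8 + 71.765784*q^7 - 201.060959*q^6 + 157.950036*q^5 + 178.345173*q^4 - 225.751931*q^3 - 83.037114*q^2 + 84.034044*q + 32.157432)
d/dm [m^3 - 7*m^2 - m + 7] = 3*m^2 - 14*m - 1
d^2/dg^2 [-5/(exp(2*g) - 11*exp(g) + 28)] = 5*(-2*(2*exp(g) - 11)^2*exp(g) + (4*exp(g) - 11)*(exp(2*g) - 11*exp(g) + 28))*exp(g)/(exp(2*g) - 11*exp(g) + 28)^3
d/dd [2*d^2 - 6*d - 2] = 4*d - 6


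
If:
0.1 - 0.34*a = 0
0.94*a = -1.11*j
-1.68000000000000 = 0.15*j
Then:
No Solution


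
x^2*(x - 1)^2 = x^4 - 2*x^3 + x^2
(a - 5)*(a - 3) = a^2 - 8*a + 15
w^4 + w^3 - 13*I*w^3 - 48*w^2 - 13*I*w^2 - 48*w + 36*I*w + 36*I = (w + 1)*(w - 6*I)^2*(w - I)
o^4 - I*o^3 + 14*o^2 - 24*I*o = o*(o - 3*I)*(o - 2*I)*(o + 4*I)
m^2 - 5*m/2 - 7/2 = (m - 7/2)*(m + 1)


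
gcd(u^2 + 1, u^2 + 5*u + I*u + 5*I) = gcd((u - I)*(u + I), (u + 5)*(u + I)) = u + I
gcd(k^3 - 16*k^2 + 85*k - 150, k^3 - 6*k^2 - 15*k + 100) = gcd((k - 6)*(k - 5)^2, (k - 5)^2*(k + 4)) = k^2 - 10*k + 25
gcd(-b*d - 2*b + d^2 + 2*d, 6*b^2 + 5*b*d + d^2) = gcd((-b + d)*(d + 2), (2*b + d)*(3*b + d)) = 1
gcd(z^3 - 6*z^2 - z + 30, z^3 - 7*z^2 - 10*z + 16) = z + 2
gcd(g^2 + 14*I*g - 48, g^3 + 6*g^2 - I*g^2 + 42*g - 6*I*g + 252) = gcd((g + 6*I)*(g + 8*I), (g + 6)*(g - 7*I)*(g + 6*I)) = g + 6*I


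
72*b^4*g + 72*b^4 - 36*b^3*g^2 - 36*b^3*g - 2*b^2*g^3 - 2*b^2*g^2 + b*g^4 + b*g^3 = (-6*b + g)*(-2*b + g)*(6*b + g)*(b*g + b)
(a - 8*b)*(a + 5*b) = a^2 - 3*a*b - 40*b^2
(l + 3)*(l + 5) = l^2 + 8*l + 15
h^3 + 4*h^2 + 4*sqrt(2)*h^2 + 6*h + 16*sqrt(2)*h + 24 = (h + 4)*(h + sqrt(2))*(h + 3*sqrt(2))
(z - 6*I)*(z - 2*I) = z^2 - 8*I*z - 12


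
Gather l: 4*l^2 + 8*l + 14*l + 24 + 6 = 4*l^2 + 22*l + 30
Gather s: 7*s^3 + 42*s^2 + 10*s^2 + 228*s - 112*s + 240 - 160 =7*s^3 + 52*s^2 + 116*s + 80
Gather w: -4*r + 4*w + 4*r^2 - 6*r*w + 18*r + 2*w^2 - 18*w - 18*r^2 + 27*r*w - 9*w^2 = -14*r^2 + 14*r - 7*w^2 + w*(21*r - 14)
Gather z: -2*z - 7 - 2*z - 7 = -4*z - 14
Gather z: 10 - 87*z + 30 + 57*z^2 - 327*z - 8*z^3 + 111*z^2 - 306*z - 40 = -8*z^3 + 168*z^2 - 720*z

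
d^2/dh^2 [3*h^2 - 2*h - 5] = 6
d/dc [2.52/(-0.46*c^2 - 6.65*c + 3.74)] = (2.3184*c + 16.758)/(0.46*c^2 + 6.65*c - 3.74)^2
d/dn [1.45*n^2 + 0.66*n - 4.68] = 2.9*n + 0.66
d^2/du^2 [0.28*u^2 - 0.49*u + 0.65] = 0.560000000000000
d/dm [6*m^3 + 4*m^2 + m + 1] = 18*m^2 + 8*m + 1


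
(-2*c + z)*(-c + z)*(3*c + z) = 6*c^3 - 7*c^2*z + z^3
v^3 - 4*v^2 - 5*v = v*(v - 5)*(v + 1)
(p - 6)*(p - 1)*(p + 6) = p^3 - p^2 - 36*p + 36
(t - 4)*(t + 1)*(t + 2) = t^3 - t^2 - 10*t - 8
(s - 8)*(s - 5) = s^2 - 13*s + 40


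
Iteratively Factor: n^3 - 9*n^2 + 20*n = (n - 4)*(n^2 - 5*n) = n*(n - 4)*(n - 5)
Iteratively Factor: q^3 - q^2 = (q)*(q^2 - q) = q^2*(q - 1)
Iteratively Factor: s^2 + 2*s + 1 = (s + 1)*(s + 1)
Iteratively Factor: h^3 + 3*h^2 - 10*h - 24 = (h + 4)*(h^2 - h - 6) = (h - 3)*(h + 4)*(h + 2)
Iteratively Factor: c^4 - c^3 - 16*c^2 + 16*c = (c - 1)*(c^3 - 16*c) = (c - 4)*(c - 1)*(c^2 + 4*c) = (c - 4)*(c - 1)*(c + 4)*(c)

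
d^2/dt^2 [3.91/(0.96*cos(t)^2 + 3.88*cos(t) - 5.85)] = (-14.413824*(1 - cos(t)^2)^2 - 43.691904*cos(t)^3 - 153.903856*cos(t)^2 - 1.36537199999999*cos(t) + 176.056352)/(0.96*cos(t)^2 + 3.88*cos(t) - 5.85)^3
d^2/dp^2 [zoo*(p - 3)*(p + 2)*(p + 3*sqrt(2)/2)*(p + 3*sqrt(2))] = nan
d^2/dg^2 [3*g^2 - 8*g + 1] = 6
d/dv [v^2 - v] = 2*v - 1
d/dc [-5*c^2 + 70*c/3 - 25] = 70/3 - 10*c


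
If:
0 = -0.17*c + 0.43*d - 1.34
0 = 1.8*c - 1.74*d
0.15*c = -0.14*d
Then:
No Solution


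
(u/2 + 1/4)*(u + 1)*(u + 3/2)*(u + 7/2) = u^4/2 + 13*u^3/4 + 53*u^2/8 + 83*u/16 + 21/16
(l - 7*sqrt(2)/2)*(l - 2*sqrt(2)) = l^2 - 11*sqrt(2)*l/2 + 14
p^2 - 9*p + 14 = (p - 7)*(p - 2)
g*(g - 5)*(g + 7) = g^3 + 2*g^2 - 35*g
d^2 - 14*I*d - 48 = (d - 8*I)*(d - 6*I)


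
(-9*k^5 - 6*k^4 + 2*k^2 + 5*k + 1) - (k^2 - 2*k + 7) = -9*k^5 - 6*k^4 + k^2 + 7*k - 6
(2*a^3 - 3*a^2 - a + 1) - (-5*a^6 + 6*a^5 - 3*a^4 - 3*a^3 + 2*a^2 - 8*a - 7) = 5*a^6 - 6*a^5 + 3*a^4 + 5*a^3 - 5*a^2 + 7*a + 8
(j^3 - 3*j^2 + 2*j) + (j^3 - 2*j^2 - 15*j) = 2*j^3 - 5*j^2 - 13*j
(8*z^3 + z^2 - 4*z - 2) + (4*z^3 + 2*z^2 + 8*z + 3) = 12*z^3 + 3*z^2 + 4*z + 1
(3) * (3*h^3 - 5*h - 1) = 9*h^3 - 15*h - 3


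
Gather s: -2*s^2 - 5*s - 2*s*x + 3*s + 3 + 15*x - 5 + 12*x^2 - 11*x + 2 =-2*s^2 + s*(-2*x - 2) + 12*x^2 + 4*x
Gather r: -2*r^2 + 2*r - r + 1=-2*r^2 + r + 1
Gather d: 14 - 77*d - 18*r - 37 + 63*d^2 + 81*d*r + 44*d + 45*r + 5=63*d^2 + d*(81*r - 33) + 27*r - 18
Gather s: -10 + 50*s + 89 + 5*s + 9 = 55*s + 88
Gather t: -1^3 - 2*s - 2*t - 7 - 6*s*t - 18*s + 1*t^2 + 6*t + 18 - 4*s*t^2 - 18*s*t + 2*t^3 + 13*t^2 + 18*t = -20*s + 2*t^3 + t^2*(14 - 4*s) + t*(22 - 24*s) + 10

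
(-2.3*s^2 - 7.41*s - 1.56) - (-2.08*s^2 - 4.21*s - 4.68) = -0.22*s^2 - 3.2*s + 3.12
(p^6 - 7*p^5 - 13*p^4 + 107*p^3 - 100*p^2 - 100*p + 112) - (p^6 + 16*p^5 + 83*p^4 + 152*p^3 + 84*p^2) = -23*p^5 - 96*p^4 - 45*p^3 - 184*p^2 - 100*p + 112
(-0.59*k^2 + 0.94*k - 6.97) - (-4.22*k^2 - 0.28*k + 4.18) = 3.63*k^2 + 1.22*k - 11.15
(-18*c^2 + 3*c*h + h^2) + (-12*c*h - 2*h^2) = -18*c^2 - 9*c*h - h^2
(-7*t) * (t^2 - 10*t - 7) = -7*t^3 + 70*t^2 + 49*t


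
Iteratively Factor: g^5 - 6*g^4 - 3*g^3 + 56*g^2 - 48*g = (g + 3)*(g^4 - 9*g^3 + 24*g^2 - 16*g) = (g - 1)*(g + 3)*(g^3 - 8*g^2 + 16*g) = (g - 4)*(g - 1)*(g + 3)*(g^2 - 4*g) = (g - 4)^2*(g - 1)*(g + 3)*(g)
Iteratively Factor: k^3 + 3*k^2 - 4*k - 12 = (k - 2)*(k^2 + 5*k + 6) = (k - 2)*(k + 3)*(k + 2)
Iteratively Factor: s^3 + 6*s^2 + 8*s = (s)*(s^2 + 6*s + 8) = s*(s + 4)*(s + 2)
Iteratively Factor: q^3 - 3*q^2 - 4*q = (q + 1)*(q^2 - 4*q) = (q - 4)*(q + 1)*(q)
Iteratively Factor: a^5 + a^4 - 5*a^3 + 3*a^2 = (a)*(a^4 + a^3 - 5*a^2 + 3*a) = a*(a - 1)*(a^3 + 2*a^2 - 3*a) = a*(a - 1)^2*(a^2 + 3*a) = a*(a - 1)^2*(a + 3)*(a)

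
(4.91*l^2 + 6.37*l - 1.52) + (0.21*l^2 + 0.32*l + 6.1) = 5.12*l^2 + 6.69*l + 4.58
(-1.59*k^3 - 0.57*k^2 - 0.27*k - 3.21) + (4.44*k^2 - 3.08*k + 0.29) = -1.59*k^3 + 3.87*k^2 - 3.35*k - 2.92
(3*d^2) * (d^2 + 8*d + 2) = 3*d^4 + 24*d^3 + 6*d^2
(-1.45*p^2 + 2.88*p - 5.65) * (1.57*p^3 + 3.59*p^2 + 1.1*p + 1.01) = -2.2765*p^5 - 0.6839*p^4 - 0.126300000000002*p^3 - 18.58*p^2 - 3.3062*p - 5.7065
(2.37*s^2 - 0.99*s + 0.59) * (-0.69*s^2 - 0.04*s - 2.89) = -1.6353*s^4 + 0.5883*s^3 - 7.2168*s^2 + 2.8375*s - 1.7051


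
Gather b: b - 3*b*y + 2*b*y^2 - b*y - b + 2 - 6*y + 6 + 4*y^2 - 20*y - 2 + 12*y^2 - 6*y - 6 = b*(2*y^2 - 4*y) + 16*y^2 - 32*y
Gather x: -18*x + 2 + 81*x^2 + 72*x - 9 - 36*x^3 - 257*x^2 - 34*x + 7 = -36*x^3 - 176*x^2 + 20*x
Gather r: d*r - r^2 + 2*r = -r^2 + r*(d + 2)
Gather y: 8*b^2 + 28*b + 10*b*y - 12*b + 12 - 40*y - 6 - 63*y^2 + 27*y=8*b^2 + 16*b - 63*y^2 + y*(10*b - 13) + 6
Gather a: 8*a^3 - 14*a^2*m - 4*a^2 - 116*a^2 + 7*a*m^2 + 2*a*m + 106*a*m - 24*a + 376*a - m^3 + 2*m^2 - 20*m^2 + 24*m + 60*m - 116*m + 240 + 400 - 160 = 8*a^3 + a^2*(-14*m - 120) + a*(7*m^2 + 108*m + 352) - m^3 - 18*m^2 - 32*m + 480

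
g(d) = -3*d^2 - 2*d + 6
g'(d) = -6*d - 2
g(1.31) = -1.77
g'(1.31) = -9.86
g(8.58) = -232.01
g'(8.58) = -53.48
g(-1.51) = 2.18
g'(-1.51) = 7.06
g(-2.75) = -11.19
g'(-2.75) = 14.50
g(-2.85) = -12.67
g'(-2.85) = 15.10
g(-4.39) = -43.04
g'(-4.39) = 24.34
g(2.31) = -14.63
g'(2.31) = -15.86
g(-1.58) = 1.67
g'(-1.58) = 7.48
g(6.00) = -114.00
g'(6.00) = -38.00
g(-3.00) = -15.00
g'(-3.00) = 16.00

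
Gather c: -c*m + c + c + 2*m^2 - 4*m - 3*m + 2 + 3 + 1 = c*(2 - m) + 2*m^2 - 7*m + 6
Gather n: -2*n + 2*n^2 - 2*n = 2*n^2 - 4*n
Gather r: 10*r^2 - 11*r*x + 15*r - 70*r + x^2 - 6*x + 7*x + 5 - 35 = 10*r^2 + r*(-11*x - 55) + x^2 + x - 30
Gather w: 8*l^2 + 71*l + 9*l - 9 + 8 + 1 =8*l^2 + 80*l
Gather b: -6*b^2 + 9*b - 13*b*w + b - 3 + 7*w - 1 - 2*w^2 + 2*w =-6*b^2 + b*(10 - 13*w) - 2*w^2 + 9*w - 4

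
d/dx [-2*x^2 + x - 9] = 1 - 4*x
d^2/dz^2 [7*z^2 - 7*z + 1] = 14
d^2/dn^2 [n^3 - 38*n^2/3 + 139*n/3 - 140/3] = 6*n - 76/3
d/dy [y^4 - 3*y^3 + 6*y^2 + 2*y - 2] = 4*y^3 - 9*y^2 + 12*y + 2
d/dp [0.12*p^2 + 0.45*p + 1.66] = 0.24*p + 0.45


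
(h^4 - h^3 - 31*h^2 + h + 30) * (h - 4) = h^5 - 5*h^4 - 27*h^3 + 125*h^2 + 26*h - 120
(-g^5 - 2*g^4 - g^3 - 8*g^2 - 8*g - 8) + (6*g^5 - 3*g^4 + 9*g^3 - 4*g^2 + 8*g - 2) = 5*g^5 - 5*g^4 + 8*g^3 - 12*g^2 - 10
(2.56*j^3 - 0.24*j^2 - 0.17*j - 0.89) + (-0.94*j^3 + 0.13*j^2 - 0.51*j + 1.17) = 1.62*j^3 - 0.11*j^2 - 0.68*j + 0.28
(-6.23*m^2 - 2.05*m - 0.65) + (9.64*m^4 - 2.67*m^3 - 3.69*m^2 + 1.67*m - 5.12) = 9.64*m^4 - 2.67*m^3 - 9.92*m^2 - 0.38*m - 5.77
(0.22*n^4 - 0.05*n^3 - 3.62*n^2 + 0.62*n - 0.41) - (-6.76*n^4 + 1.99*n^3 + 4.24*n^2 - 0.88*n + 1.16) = 6.98*n^4 - 2.04*n^3 - 7.86*n^2 + 1.5*n - 1.57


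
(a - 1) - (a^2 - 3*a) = -a^2 + 4*a - 1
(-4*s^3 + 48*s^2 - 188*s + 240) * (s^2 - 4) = -4*s^5 + 48*s^4 - 172*s^3 + 48*s^2 + 752*s - 960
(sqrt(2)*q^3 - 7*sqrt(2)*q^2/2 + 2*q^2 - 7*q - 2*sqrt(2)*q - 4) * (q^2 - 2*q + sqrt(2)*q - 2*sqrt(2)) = sqrt(2)*q^5 - 11*sqrt(2)*q^4/2 + 4*q^4 - 22*q^3 + 7*sqrt(2)*q^3 - 7*sqrt(2)*q^2 + 20*q^2 + 10*sqrt(2)*q + 16*q + 8*sqrt(2)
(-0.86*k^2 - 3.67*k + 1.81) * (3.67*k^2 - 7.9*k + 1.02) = -3.1562*k^4 - 6.6749*k^3 + 34.7585*k^2 - 18.0424*k + 1.8462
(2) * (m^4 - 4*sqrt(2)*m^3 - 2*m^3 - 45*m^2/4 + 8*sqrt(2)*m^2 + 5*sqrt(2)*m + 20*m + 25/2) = 2*m^4 - 8*sqrt(2)*m^3 - 4*m^3 - 45*m^2/2 + 16*sqrt(2)*m^2 + 10*sqrt(2)*m + 40*m + 25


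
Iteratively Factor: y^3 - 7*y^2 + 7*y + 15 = (y + 1)*(y^2 - 8*y + 15) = (y - 5)*(y + 1)*(y - 3)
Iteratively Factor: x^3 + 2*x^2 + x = (x)*(x^2 + 2*x + 1) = x*(x + 1)*(x + 1)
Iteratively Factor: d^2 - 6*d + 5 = (d - 5)*(d - 1)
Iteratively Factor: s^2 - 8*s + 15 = (s - 3)*(s - 5)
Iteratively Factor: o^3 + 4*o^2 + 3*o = (o + 1)*(o^2 + 3*o) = o*(o + 1)*(o + 3)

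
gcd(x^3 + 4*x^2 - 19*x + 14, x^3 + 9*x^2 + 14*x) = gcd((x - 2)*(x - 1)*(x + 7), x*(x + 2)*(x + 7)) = x + 7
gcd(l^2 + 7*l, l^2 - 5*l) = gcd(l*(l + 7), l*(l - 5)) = l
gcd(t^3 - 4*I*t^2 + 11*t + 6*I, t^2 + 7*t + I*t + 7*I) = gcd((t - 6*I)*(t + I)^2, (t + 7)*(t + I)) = t + I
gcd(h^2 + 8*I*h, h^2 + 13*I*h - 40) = h + 8*I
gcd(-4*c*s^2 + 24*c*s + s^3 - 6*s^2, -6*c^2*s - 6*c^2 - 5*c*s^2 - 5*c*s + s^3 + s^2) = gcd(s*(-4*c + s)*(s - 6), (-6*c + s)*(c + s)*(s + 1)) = 1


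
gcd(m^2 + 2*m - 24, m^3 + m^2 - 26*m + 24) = m^2 + 2*m - 24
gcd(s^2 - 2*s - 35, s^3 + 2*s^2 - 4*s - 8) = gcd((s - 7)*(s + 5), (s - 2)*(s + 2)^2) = 1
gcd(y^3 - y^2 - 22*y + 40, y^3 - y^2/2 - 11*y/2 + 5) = y - 2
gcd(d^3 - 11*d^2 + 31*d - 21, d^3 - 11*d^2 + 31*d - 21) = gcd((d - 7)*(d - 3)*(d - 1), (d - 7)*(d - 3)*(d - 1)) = d^3 - 11*d^2 + 31*d - 21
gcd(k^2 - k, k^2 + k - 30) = 1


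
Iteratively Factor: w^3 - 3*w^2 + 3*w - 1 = (w - 1)*(w^2 - 2*w + 1) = (w - 1)^2*(w - 1)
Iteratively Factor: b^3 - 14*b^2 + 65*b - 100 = (b - 5)*(b^2 - 9*b + 20) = (b - 5)*(b - 4)*(b - 5)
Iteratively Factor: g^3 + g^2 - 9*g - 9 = (g - 3)*(g^2 + 4*g + 3) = (g - 3)*(g + 1)*(g + 3)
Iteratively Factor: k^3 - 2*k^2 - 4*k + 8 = (k + 2)*(k^2 - 4*k + 4) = (k - 2)*(k + 2)*(k - 2)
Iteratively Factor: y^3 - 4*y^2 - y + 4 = (y - 1)*(y^2 - 3*y - 4) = (y - 1)*(y + 1)*(y - 4)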